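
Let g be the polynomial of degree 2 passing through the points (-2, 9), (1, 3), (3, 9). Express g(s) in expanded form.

Using the Lagrange interpolation formula with nodes -2, 1, 3:
  L_0(s) = (s - 1)(s - 3) / 15
  L_1(s) = (s + 2)(s - 3) / -6
  L_2(s) = (s + 2)(s - 1) / 10
Then g(s) = 9·L_0(s) + 3·L_1(s) + 9·L_2(s).
Expanding and collecting terms gives g(s) = s² - s + 3.
Check: g(3) = 9. ✓

g(s) = s^2 - s + 3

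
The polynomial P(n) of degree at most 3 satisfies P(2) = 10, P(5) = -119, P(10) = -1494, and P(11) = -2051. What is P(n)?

P(n) = -2n^3 + 5n^2 + 6

Write P(n) = an^3 + bn^2 + cn + d. Substituting each data point gives a linear system:
  8a + 4b + 2c + d = 10
  125a + 25b + 5c + d = -119
  1000a + 100b + 10c + d = -1494
  1331a + 121b + 11c + d = -2051
Solving the system yields a = -2, b = 5, c = 0, d = 6.
So P(n) = -2n³ + 5n² + 6.
Check: P(5) = -119. ✓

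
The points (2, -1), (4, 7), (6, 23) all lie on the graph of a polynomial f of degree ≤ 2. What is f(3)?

Using the Lagrange interpolation formula with nodes 2, 4, 6:
  L_0(n) = (n - 4)(n - 6) / 8
  L_1(n) = (n - 2)(n - 6) / -4
  L_2(n) = (n - 2)(n - 4) / 8
Then f(n) = -1·L_0(n) + 7·L_1(n) + 23·L_2(n).
Expanding and collecting terms gives f(n) = n^2 - 2n - 1.
Evaluating at n = 3: f(3) = 2.

2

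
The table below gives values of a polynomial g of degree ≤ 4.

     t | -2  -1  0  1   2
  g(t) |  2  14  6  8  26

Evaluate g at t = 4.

Write g(t) = at^4 + bt^3 + ct^2 + dt + e. Substituting each data point gives a linear system:
  16a - 8b + 4c - 2d + e = 2
  a - b + c - d + e = 14
  e = 6
  a + b + c + d + e = 8
  16a + 8b + 4c + 2d + e = 26
Solving the system yields a = -1, b = 3, c = 6, d = -6, e = 6.
So g(t) = -t^4 + 3t^3 + 6t^2 - 6t + 6.
Then g(4) = 14.

14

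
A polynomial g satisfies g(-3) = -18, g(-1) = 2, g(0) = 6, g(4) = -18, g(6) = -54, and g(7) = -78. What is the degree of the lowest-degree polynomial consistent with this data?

Divided differences on the nodes -3, -1, 0, 4, 6, 7:
  order 0: -18  2  6  -18  -54  -78
  order 1: 10  4  -6  -18  -24
  order 2: -2  -2  -2  -2
  order 3: 0  0  0
  order 4: 0  0
  order 5: 0
The order-2 divided differences are all -2 (nonzero) and every higher order vanishes, so the data lies on a polynomial of degree exactly 2.

2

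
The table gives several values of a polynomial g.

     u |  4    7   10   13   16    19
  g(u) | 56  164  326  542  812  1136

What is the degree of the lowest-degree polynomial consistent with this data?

2

Forward differences of the values at u = 4, 7, 10, 13, 16, 19:
  g  : 56  164  326  542  812  1136
  Δ  : 108  162  216  270  324
  Δ^2: 54  54  54  54
  Δ^3: 0  0  0
  Δ^4: 0  0
  Δ^5: 0
The second differences are constant (54) and nonzero, while all higher differences vanish, so the minimal degree is 2.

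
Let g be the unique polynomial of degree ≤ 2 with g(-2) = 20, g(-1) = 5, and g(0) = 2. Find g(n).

g(n) = 6n^2 + 3n + 2

Write g(n) = an^2 + bn + c. Substituting each data point gives a linear system:
  4a - 2b + c = 20
  a - b + c = 5
  c = 2
Solving the system yields a = 6, b = 3, c = 2.
So g(n) = 6n² + 3n + 2.
Check: g(-2) = 20. ✓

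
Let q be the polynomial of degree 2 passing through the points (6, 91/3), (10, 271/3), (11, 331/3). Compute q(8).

Using the Lagrange interpolation formula with nodes 6, 10, 11:
  L_0(u) = (u - 10)(u - 11) / 20
  L_1(u) = (u - 6)(u - 11) / -4
  L_2(u) = (u - 6)(u - 10) / 5
Then q(u) = 91/3·L_0(u) + 271/3·L_1(u) + 331/3·L_2(u).
Expanding and collecting terms gives q(u) = u² - u + 1/3.
Evaluating at u = 8: q(8) = 169/3.

169/3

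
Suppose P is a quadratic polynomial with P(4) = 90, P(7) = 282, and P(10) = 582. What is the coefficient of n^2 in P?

6

Write P(n) = an^2 + bn + c. Substituting each data point gives a linear system:
  16a + 4b + c = 90
  49a + 7b + c = 282
  100a + 10b + c = 582
Solving the system yields a = 6, b = -2, c = 2.
So P(n) = 6n^2 - 2n + 2.
The leading coefficient is 6.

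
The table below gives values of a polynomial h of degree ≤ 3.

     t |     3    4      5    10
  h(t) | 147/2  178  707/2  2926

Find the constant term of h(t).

Write h(t) = at^3 + bt^2 + ct + d. Substituting each data point gives a linear system:
  27a + 9b + 3c + d = 147/2
  64a + 16b + 4c + d = 178
  125a + 25b + 5c + d = 707/2
  1000a + 100b + 10c + d = 2926
Solving the system yields a = 3, b = -1/2, c = -3, d = 6.
So h(t) = 3t³ - (1/2)t² - 3t + 6.
The constant term is 6.

6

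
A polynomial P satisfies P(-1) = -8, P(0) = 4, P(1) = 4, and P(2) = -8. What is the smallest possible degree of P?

2

Forward differences of the values at x = -1, 0, 1, 2:
  P  : -8  4  4  -8
  Δ  : 12  0  -12
  Δ^2: -12  -12
  Δ^3: 0
The second differences are constant (-12) and nonzero, while all higher differences vanish, so the minimal degree is 2.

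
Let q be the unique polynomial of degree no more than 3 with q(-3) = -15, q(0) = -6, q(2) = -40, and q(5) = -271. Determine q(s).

q(s) = -s^3 - 5s^2 - 3s - 6

Using the Lagrange interpolation formula with nodes -3, 0, 2, 5:
  L_0(s) = s(s - 2)(s - 5) / -120
  L_1(s) = (s + 3)(s - 2)(s - 5) / 30
  L_2(s) = (s + 3)s(s - 5) / -30
  L_3(s) = (s + 3)s(s - 2) / 120
Then q(s) = -15·L_0(s) - 6·L_1(s) - 40·L_2(s) - 271·L_3(s).
Expanding and collecting terms gives q(s) = -s^3 - 5s^2 - 3s - 6.
Check: q(5) = -271. ✓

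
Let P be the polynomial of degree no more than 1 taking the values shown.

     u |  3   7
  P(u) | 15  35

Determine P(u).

Using the Lagrange interpolation formula with nodes 3, 7:
  L_0(u) = (u - 7) / -4
  L_1(u) = (u - 3) / 4
Then P(u) = 15·L_0(u) + 35·L_1(u).
Expanding and collecting terms gives P(u) = 5u.
Check: P(7) = 35. ✓

P(u) = 5u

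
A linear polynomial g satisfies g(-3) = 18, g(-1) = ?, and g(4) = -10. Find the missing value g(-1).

The 2 known points determine the degree-1 polynomial uniquely.
Write g(t) = at + b. Substituting each data point gives a linear system:
  -3a + b = 18
  4a + b = -10
Solving the system yields a = -4, b = 6.
So g(t) = -4t + 6.
Then g(-1) = 10.

10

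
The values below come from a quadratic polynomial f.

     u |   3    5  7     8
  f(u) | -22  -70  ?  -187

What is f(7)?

-142

The 3 known points determine the degree-2 polynomial uniquely.
Write f(u) = au^2 + bu + c. Substituting each data point gives a linear system:
  9a + 3b + c = -22
  25a + 5b + c = -70
  64a + 8b + c = -187
Solving the system yields a = -3, b = 0, c = 5.
So f(u) = -3u^2 + 5.
Then f(7) = -142.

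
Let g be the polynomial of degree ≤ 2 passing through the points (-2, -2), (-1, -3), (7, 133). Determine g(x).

g(x) = 2x^2 + 5x

Write g(x) = ax^2 + bx + c. Substituting each data point gives a linear system:
  4a - 2b + c = -2
  a - b + c = -3
  49a + 7b + c = 133
Solving the system yields a = 2, b = 5, c = 0.
So g(x) = 2x^2 + 5x.
Check: g(-2) = -2. ✓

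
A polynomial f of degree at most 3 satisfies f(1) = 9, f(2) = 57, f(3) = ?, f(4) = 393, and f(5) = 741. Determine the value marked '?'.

175

On equispaced nodes a degree-3 polynomial has vanishing fourth forward difference, so
  f(1) - 4·f(2) + 6·f(3) - 4·f(4) + f(5) = 0.
Substituting the known values and solving for f(3):
  6·f(3) = 1050
  f(3) = 175.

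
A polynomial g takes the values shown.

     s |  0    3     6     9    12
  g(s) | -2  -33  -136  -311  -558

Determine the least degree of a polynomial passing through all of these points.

2

Forward differences of the values at s = 0, 3, 6, 9, 12:
  g  : -2  -33  -136  -311  -558
  Δ  : -31  -103  -175  -247
  Δ^2: -72  -72  -72
  Δ^3: 0  0
  Δ^4: 0
The second differences are constant (-72) and nonzero, while all higher differences vanish, so the minimal degree is 2.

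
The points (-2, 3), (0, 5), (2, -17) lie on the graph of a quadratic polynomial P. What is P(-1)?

Write P(u) = au^2 + bu + c. Substituting each data point gives a linear system:
  4a - 2b + c = 3
  c = 5
  4a + 2b + c = -17
Solving the system yields a = -3, b = -5, c = 5.
So P(u) = -3u^2 - 5u + 5.
Then P(-1) = 7.

7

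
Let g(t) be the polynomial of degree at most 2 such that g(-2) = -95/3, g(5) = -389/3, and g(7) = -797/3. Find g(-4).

-335/3

Using the Lagrange interpolation formula with nodes -2, 5, 7:
  L_0(t) = (t - 5)(t - 7) / 63
  L_1(t) = (t + 2)(t - 7) / -14
  L_2(t) = (t + 2)(t - 5) / 18
Then g(t) = -95/3·L_0(t) - 389/3·L_1(t) - 797/3·L_2(t).
Expanding and collecting terms gives g(t) = -6t² + 4t + 1/3.
Evaluating at t = -4: g(-4) = -335/3.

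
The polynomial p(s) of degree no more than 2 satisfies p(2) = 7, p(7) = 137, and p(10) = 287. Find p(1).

Using the Lagrange interpolation formula with nodes 2, 7, 10:
  L_0(s) = (s - 7)(s - 10) / 40
  L_1(s) = (s - 2)(s - 10) / -15
  L_2(s) = (s - 2)(s - 7) / 24
Then p(s) = 7·L_0(s) + 137·L_1(s) + 287·L_2(s).
Expanding and collecting terms gives p(s) = 3s² - s - 3.
Evaluating at s = 1: p(1) = -1.

-1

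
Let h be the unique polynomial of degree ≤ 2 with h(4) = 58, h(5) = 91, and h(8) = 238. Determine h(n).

h(n) = 4n^2 - 3n + 6

Using the Lagrange interpolation formula with nodes 4, 5, 8:
  L_0(n) = (n - 5)(n - 8) / 4
  L_1(n) = (n - 4)(n - 8) / -3
  L_2(n) = (n - 4)(n - 5) / 12
Then h(n) = 58·L_0(n) + 91·L_1(n) + 238·L_2(n).
Expanding and collecting terms gives h(n) = 4n² - 3n + 6.
Check: h(4) = 58. ✓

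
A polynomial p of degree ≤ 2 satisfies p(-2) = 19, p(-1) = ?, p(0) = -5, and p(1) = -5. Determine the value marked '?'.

3

On equispaced nodes a degree-2 polynomial has vanishing third forward difference, so
  - p(-2) + 3·p(-1) - 3·p(0) + p(1) = 0.
Substituting the known values and solving for p(-1):
  3·p(-1) = 9
  p(-1) = 3.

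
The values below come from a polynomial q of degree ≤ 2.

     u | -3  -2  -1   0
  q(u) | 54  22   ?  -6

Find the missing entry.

2

On equispaced nodes a degree-2 polynomial has vanishing third forward difference, so
  - q(-3) + 3·q(-2) - 3·q(-1) + q(0) = 0.
Substituting the known values and solving for q(-1):
  -3·q(-1) = -6
  q(-1) = 2.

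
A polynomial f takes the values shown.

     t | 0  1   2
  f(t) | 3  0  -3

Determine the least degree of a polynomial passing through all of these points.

Forward differences of the values at t = 0, 1, 2:
  f  : 3  0  -3
  Δ  : -3  -3
  Δ^2: 0
The first differences are constant (-3) and nonzero, while all higher differences vanish, so the minimal degree is 1.

1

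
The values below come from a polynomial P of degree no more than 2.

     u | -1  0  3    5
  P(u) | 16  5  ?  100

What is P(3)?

The 3 known points determine the degree-2 polynomial uniquely.
Write P(u) = au^2 + bu + c. Substituting each data point gives a linear system:
  a - b + c = 16
  c = 5
  25a + 5b + c = 100
Solving the system yields a = 5, b = -6, c = 5.
So P(u) = 5u^2 - 6u + 5.
Then P(3) = 32.

32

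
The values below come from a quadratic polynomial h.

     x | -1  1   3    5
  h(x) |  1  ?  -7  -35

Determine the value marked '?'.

On equispaced nodes a degree-2 polynomial has vanishing third forward difference, so
  - h(-1) + 3·h(1) - 3·h(3) + h(5) = 0.
Substituting the known values and solving for h(1):
  3·h(1) = 15
  h(1) = 5.

5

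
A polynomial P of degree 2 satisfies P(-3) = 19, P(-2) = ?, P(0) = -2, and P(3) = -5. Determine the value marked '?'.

10

The 3 known points determine the degree-2 polynomial uniquely.
Write P(s) = as^2 + bs + c. Substituting each data point gives a linear system:
  9a - 3b + c = 19
  c = -2
  9a + 3b + c = -5
Solving the system yields a = 1, b = -4, c = -2.
So P(s) = s^2 - 4s - 2.
Then P(-2) = 10.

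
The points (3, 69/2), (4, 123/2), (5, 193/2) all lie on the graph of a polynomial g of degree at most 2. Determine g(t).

g(t) = 4t^2 - t + 3/2

Write g(t) = at^2 + bt + c. Substituting each data point gives a linear system:
  9a + 3b + c = 69/2
  16a + 4b + c = 123/2
  25a + 5b + c = 193/2
Solving the system yields a = 4, b = -1, c = 3/2.
So g(t) = 4t^2 - t + 3/2.
Check: g(5) = 193/2. ✓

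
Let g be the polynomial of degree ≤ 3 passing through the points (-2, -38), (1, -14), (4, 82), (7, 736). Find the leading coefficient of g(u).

Write g(u) = au^3 + bu^2 + cu + d. Substituting each data point gives a linear system:
  -8a + 4b - 2c + d = -38
  a + b + c + d = -14
  64a + 16b + 4c + d = 82
  343a + 49b + 7c + d = 736
Solving the system yields a = 3, b = -5, c = -6, d = -6.
So g(u) = 3u^3 - 5u^2 - 6u - 6.
The leading coefficient is 3.

3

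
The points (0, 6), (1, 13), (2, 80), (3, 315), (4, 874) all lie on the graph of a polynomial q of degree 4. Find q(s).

q(s) = 2s^4 + 6s^3 - 2s^2 + s + 6

Write q(s) = as^4 + bs^3 + cs^2 + ds + e. Substituting each data point gives a linear system:
  e = 6
  a + b + c + d + e = 13
  16a + 8b + 4c + 2d + e = 80
  81a + 27b + 9c + 3d + e = 315
  256a + 64b + 16c + 4d + e = 874
Solving the system yields a = 2, b = 6, c = -2, d = 1, e = 6.
So q(s) = 2s⁴ + 6s³ - 2s² + s + 6.
Check: q(2) = 80. ✓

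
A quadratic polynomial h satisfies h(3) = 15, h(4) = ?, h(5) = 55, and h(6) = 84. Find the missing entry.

32

The 3 known points determine the degree-2 polynomial uniquely.
Write h(s) = as^2 + bs + c. Substituting each data point gives a linear system:
  9a + 3b + c = 15
  25a + 5b + c = 55
  36a + 6b + c = 84
Solving the system yields a = 3, b = -4, c = 0.
So h(s) = 3s^2 - 4s.
Then h(4) = 32.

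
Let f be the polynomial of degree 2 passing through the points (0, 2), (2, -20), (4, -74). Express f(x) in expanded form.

Using the Lagrange interpolation formula with nodes 0, 2, 4:
  L_0(x) = (x - 2)(x - 4) / 8
  L_1(x) = x(x - 4) / -4
  L_2(x) = x(x - 2) / 8
Then f(x) = 2·L_0(x) - 20·L_1(x) - 74·L_2(x).
Expanding and collecting terms gives f(x) = -4x^2 - 3x + 2.
Check: f(4) = -74. ✓

f(x) = -4x^2 - 3x + 2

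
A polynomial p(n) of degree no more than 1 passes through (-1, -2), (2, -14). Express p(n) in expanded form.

p(n) = -4n - 6

Using the Lagrange interpolation formula with nodes -1, 2:
  L_0(n) = (n - 2) / -3
  L_1(n) = (n + 1) / 3
Then p(n) = -2·L_0(n) - 14·L_1(n).
Expanding and collecting terms gives p(n) = -4n - 6.
Check: p(-1) = -2. ✓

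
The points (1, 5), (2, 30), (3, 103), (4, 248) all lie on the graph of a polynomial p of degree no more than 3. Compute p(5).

489

Write p(u) = au^3 + bu^2 + cu + d. Substituting each data point gives a linear system:
  a + b + c + d = 5
  8a + 4b + 2c + d = 30
  27a + 9b + 3c + d = 103
  64a + 16b + 4c + d = 248
Solving the system yields a = 4, b = 0, c = -3, d = 4.
So p(u) = 4u^3 - 3u + 4.
Then p(5) = 489.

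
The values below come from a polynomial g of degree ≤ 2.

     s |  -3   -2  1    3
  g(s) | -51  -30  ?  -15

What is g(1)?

-3

The 3 known points determine the degree-2 polynomial uniquely.
Write g(s) = as^2 + bs + c. Substituting each data point gives a linear system:
  9a - 3b + c = -51
  4a - 2b + c = -30
  9a + 3b + c = -15
Solving the system yields a = -3, b = 6, c = -6.
So g(s) = -3s^2 + 6s - 6.
Then g(1) = -3.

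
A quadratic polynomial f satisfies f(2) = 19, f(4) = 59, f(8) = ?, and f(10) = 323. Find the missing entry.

211

The 3 known points determine the degree-2 polynomial uniquely.
Write f(t) = at^2 + bt + c. Substituting each data point gives a linear system:
  4a + 2b + c = 19
  16a + 4b + c = 59
  100a + 10b + c = 323
Solving the system yields a = 3, b = 2, c = 3.
So f(t) = 3t^2 + 2t + 3.
Then f(8) = 211.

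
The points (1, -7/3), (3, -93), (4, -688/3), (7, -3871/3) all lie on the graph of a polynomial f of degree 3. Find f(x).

Write f(x) = ax^3 + bx^2 + cx + d. Substituting each data point gives a linear system:
  a + b + c + d = -7/3
  27a + 9b + 3c + d = -93
  64a + 16b + 4c + d = -688/3
  343a + 49b + 7c + d = -3871/3
Solving the system yields a = -4, b = 5/3, c = 0, d = 0.
So f(x) = -4x^3 + (5/3)x^2.
Check: f(1) = -7/3. ✓

f(x) = -4x^3 + (5/3)x^2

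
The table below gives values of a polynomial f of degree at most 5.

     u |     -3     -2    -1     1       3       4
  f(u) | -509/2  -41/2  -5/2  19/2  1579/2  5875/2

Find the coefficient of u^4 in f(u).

Write f(u) = au^5 + bu^4 + cu^3 + du^2 + eu + k. Substituting each data point gives a linear system:
  -243a + 81b - 27c + 9d - 3e + k = -509/2
  -32a + 16b - 8c + 4d - 2e + k = -41/2
  -a + b - c + d - e + k = -5/2
  a + b + c + d + e + k = 19/2
  243a + 81b + 27c + 9d + 3e + k = 1579/2
  1024a + 256b + 64c + 16d + 4e + k = 5875/2
Solving the system yields a = 2, b = 3, c = 1, d = 3, e = 3, k = -5/2.
So f(u) = 2u^5 + 3u^4 + u^3 + 3u^2 + 3u - 5/2.
The coefficient of u^4 is 3.

3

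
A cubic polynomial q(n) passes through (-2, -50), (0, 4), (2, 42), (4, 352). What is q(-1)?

-3

Write q(n) = an^3 + bn^2 + cn + d. Substituting each data point gives a linear system:
  -8a + 4b - 2c + d = -50
  d = 4
  8a + 4b + 2c + d = 42
  64a + 16b + 4c + d = 352
Solving the system yields a = 6, b = -2, c = -1, d = 4.
So q(n) = 6n^3 - 2n^2 - n + 4.
Then q(-1) = -3.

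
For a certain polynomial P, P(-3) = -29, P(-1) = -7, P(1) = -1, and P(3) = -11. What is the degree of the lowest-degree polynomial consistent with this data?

2

Forward differences of the values at x = -3, -1, 1, 3:
  P  : -29  -7  -1  -11
  Δ  : 22  6  -10
  Δ^2: -16  -16
  Δ^3: 0
The second differences are constant (-16) and nonzero, while all higher differences vanish, so the minimal degree is 2.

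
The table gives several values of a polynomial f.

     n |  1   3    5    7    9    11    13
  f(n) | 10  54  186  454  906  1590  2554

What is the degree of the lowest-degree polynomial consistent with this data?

Forward differences of the values at n = 1, 3, 5, 7, 9, 11, 13:
  f  : 10  54  186  454  906  1590  2554
  Δ  : 44  132  268  452  684  964
  Δ^2: 88  136  184  232  280
  Δ^3: 48  48  48  48
  Δ^4: 0  0  0
  Δ^5: 0  0
  Δ^6: 0
The third differences are constant (48) and nonzero, while all higher differences vanish, so the minimal degree is 3.

3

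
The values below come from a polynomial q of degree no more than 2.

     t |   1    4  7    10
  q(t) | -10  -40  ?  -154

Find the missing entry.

The 3 known points determine the degree-2 polynomial uniquely.
Write q(t) = at^2 + bt + c. Substituting each data point gives a linear system:
  a + b + c = -10
  16a + 4b + c = -40
  100a + 10b + c = -154
Solving the system yields a = -1, b = -5, c = -4.
So q(t) = -t² - 5t - 4.
Then q(7) = -88.

-88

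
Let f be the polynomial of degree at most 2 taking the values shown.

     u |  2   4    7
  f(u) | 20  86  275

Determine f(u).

f(u) = 6u^2 - 3u + 2

Using the Lagrange interpolation formula with nodes 2, 4, 7:
  L_0(u) = (u - 4)(u - 7) / 10
  L_1(u) = (u - 2)(u - 7) / -6
  L_2(u) = (u - 2)(u - 4) / 15
Then f(u) = 20·L_0(u) + 86·L_1(u) + 275·L_2(u).
Expanding and collecting terms gives f(u) = 6u² - 3u + 2.
Check: f(7) = 275. ✓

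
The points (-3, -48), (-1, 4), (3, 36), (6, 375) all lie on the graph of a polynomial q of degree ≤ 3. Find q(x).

Write q(x) = ax^3 + bx^2 + cx + d. Substituting each data point gives a linear system:
  -27a + 9b - 3c + d = -48
  -a + b - c + d = 4
  27a + 9b + 3c + d = 36
  216a + 36b + 6c + d = 375
Solving the system yields a = 2, b = -1, c = -4, d = 3.
So q(x) = 2x^3 - x^2 - 4x + 3.
Check: q(6) = 375. ✓

q(x) = 2x^3 - x^2 - 4x + 3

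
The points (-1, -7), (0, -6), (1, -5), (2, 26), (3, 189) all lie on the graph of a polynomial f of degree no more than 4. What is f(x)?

Using the Lagrange interpolation formula with nodes -1, 0, 1, 2, 3:
  L_0(x) = x(x - 1)(x - 2)(x - 3) / 24
  L_1(x) = (x + 1)(x - 1)(x - 2)(x - 3) / -6
  L_2(x) = (x + 1)x(x - 2)(x - 3) / 4
  L_3(x) = (x + 1)x(x - 1)(x - 3) / -6
  L_4(x) = (x + 1)x(x - 1)(x - 2) / 24
Then f(x) = -7·L_0(x) - 6·L_1(x) - 5·L_2(x) + 26·L_3(x) + 189·L_4(x).
Expanding and collecting terms gives f(x) = 3x^4 - x^3 - 3x^2 + 2x - 6.
Check: f(2) = 26. ✓

f(x) = 3x^4 - x^3 - 3x^2 + 2x - 6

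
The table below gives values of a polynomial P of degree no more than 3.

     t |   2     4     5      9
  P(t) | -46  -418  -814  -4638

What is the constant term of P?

Write P(t) = at^3 + bt^2 + ct + d. Substituting each data point gives a linear system:
  8a + 4b + 2c + d = -46
  64a + 16b + 4c + d = -418
  125a + 25b + 5c + d = -814
  729a + 81b + 9c + d = -4638
Solving the system yields a = -6, b = -4, c = 6, d = 6.
So P(t) = -6t^3 - 4t^2 + 6t + 6.
The constant term is 6.

6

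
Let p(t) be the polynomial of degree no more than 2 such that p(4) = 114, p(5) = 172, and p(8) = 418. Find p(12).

914

Write p(t) = at^2 + bt + c. Substituting each data point gives a linear system:
  16a + 4b + c = 114
  25a + 5b + c = 172
  64a + 8b + c = 418
Solving the system yields a = 6, b = 4, c = 2.
So p(t) = 6t^2 + 4t + 2.
Then p(12) = 914.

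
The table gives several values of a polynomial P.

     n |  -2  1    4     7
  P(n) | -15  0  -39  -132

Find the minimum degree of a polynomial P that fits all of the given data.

Forward differences of the values at n = -2, 1, 4, 7:
  P  : -15  0  -39  -132
  Δ  : 15  -39  -93
  Δ^2: -54  -54
  Δ^3: 0
The second differences are constant (-54) and nonzero, while all higher differences vanish, so the minimal degree is 2.

2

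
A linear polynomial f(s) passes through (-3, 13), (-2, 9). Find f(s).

f(s) = -4s + 1

Using the Lagrange interpolation formula with nodes -3, -2:
  L_0(s) = (s + 2) / -1
  L_1(s) = (s + 3) / 1
Then f(s) = 13·L_0(s) + 9·L_1(s).
Expanding and collecting terms gives f(s) = -4s + 1.
Check: f(-3) = 13. ✓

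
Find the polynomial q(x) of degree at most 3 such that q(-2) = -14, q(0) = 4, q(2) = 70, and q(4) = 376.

q(x) = 4x^3 + 6x^2 + 5x + 4

Write q(x) = ax^3 + bx^2 + cx + d. Substituting each data point gives a linear system:
  -8a + 4b - 2c + d = -14
  d = 4
  8a + 4b + 2c + d = 70
  64a + 16b + 4c + d = 376
Solving the system yields a = 4, b = 6, c = 5, d = 4.
So q(x) = 4x^3 + 6x^2 + 5x + 4.
Check: q(4) = 376. ✓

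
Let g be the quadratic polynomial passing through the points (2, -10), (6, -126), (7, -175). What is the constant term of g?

Write g(n) = an^2 + bn + c. Substituting each data point gives a linear system:
  4a + 2b + c = -10
  36a + 6b + c = -126
  49a + 7b + c = -175
Solving the system yields a = -4, b = 3, c = 0.
So g(n) = -4n^2 + 3n.
The constant term is 0.

0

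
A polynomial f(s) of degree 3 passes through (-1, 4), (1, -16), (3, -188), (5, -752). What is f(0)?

Using the Lagrange interpolation formula with nodes -1, 1, 3, 5:
  L_0(s) = (s - 1)(s - 3)(s - 5) / -48
  L_1(s) = (s + 1)(s - 3)(s - 5) / 16
  L_2(s) = (s + 1)(s - 1)(s - 5) / -16
  L_3(s) = (s + 1)(s - 1)(s - 3) / 48
Then f(s) = 4·L_0(s) - 16·L_1(s) - 188·L_2(s) - 752·L_3(s).
Expanding and collecting terms gives f(s) = -5s^3 - 4s^2 - 5s - 2.
Evaluating at s = 0: f(0) = -2.

-2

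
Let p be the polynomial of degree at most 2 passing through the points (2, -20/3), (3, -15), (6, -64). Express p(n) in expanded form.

Using the Lagrange interpolation formula with nodes 2, 3, 6:
  L_0(n) = (n - 3)(n - 6) / 4
  L_1(n) = (n - 2)(n - 6) / -3
  L_2(n) = (n - 2)(n - 3) / 12
Then p(n) = -20/3·L_0(n) - 15·L_1(n) - 64·L_2(n).
Expanding and collecting terms gives p(n) = -2n² + (5/3)n - 2.
Check: p(2) = -20/3. ✓

p(n) = -2n^2 + (5/3)n - 2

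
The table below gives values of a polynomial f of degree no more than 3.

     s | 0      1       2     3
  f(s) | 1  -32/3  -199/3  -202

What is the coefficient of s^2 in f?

-4

Write f(s) = as^3 + bs^2 + cs + d. Substituting each data point gives a linear system:
  d = 1
  a + b + c + d = -32/3
  8a + 4b + 2c + d = -199/3
  27a + 9b + 3c + d = -202
Solving the system yields a = -6, b = -4, c = -5/3, d = 1.
So f(s) = -6s^3 - 4s^2 - (5/3)s + 1.
The coefficient of s^2 is -4.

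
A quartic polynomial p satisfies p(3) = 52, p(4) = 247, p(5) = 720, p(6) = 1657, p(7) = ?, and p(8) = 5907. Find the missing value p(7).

3292

On equispaced nodes a degree-4 polynomial has vanishing fifth forward difference, so
  - p(3) + 5·p(4) - 10·p(5) + 10·p(6) - 5·p(7) + p(8) = 0.
Substituting the known values and solving for p(7):
  -5·p(7) = -16460
  p(7) = 3292.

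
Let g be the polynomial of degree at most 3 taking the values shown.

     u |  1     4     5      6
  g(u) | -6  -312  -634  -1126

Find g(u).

g(u) = -6u^3 + 5u^2 - u - 4

Write g(u) = au^3 + bu^2 + cu + d. Substituting each data point gives a linear system:
  a + b + c + d = -6
  64a + 16b + 4c + d = -312
  125a + 25b + 5c + d = -634
  216a + 36b + 6c + d = -1126
Solving the system yields a = -6, b = 5, c = -1, d = -4.
So g(u) = -6u^3 + 5u^2 - u - 4.
Check: g(5) = -634. ✓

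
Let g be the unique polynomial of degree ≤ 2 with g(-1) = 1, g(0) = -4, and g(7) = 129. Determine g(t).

Using the Lagrange interpolation formula with nodes -1, 0, 7:
  L_0(t) = t(t - 7) / 8
  L_1(t) = (t + 1)(t - 7) / -7
  L_2(t) = (t + 1)t / 56
Then g(t) = 1·L_0(t) - 4·L_1(t) + 129·L_2(t).
Expanding and collecting terms gives g(t) = 3t² - 2t - 4.
Check: g(0) = -4. ✓

g(t) = 3t^2 - 2t - 4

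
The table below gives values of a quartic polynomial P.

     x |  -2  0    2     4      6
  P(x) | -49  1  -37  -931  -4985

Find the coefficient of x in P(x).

Write P(x) = ax^4 + bx^3 + cx^2 + dx + e. Substituting each data point gives a linear system:
  16a - 8b + 4c - 2d + e = -49
  e = 1
  16a + 8b + 4c + 2d + e = -37
  256a + 64b + 16c + 4d + e = -931
  1296a + 216b + 36c + 6d + e = -4985
Solving the system yields a = -4, b = 0, c = 5, d = 3, e = 1.
So P(x) = -4x^4 + 5x^2 + 3x + 1.
The coefficient of x is 3.

3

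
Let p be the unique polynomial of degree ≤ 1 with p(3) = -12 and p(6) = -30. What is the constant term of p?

6

Write p(n) = an + b. Substituting each data point gives a linear system:
  3a + b = -12
  6a + b = -30
Solving the system yields a = -6, b = 6.
So p(n) = -6n + 6.
The constant term is 6.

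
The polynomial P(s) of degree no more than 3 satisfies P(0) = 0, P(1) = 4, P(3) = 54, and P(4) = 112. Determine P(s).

P(s) = s^3 + 3s^2

Write P(s) = as^3 + bs^2 + cs + d. Substituting each data point gives a linear system:
  d = 0
  a + b + c + d = 4
  27a + 9b + 3c + d = 54
  64a + 16b + 4c + d = 112
Solving the system yields a = 1, b = 3, c = 0, d = 0.
So P(s) = s^3 + 3s^2.
Check: P(4) = 112. ✓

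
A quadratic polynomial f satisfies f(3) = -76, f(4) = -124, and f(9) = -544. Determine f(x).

f(x) = -6x^2 - 6x - 4

Using the Lagrange interpolation formula with nodes 3, 4, 9:
  L_0(x) = (x - 4)(x - 9) / 6
  L_1(x) = (x - 3)(x - 9) / -5
  L_2(x) = (x - 3)(x - 4) / 30
Then f(x) = -76·L_0(x) - 124·L_1(x) - 544·L_2(x).
Expanding and collecting terms gives f(x) = -6x^2 - 6x - 4.
Check: f(4) = -124. ✓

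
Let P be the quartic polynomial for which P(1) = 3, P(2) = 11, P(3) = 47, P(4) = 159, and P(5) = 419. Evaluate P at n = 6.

Using the Lagrange interpolation formula with nodes 1, 2, 3, 4, 5:
  L_0(n) = (n - 2)(n - 3)(n - 4)(n - 5) / 24
  L_1(n) = (n - 1)(n - 3)(n - 4)(n - 5) / -6
  L_2(n) = (n - 1)(n - 2)(n - 4)(n - 5) / 4
  L_3(n) = (n - 1)(n - 2)(n - 3)(n - 5) / -6
  L_4(n) = (n - 1)(n - 2)(n - 3)(n - 4) / 24
Then P(n) = 3·L_0(n) + 11·L_1(n) + 47·L_2(n) + 159·L_3(n) + 419·L_4(n).
Expanding and collecting terms gives P(n) = n^4 - 2n^3 + n^2 + 4n - 1.
Evaluating at n = 6: P(6) = 923.

923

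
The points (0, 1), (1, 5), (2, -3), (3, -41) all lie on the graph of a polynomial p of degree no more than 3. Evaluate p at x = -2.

Forward differences of the values at x = 0, 1, 2, 3:
  p  : 1  5  -3  -41
  Δ  : 4  -8  -38
  Δ^2: -12  -30
  Δ^3: -18
The third differences are constant, confirming degree 3.
Interpolating (Newton forward form) and evaluating at x = -2 gives p(-2) = 29.

29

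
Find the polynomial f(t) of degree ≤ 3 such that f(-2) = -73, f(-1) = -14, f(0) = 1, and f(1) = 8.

f(t) = 6t^3 - 4t^2 + 5t + 1

Using the Lagrange interpolation formula with nodes -2, -1, 0, 1:
  L_0(t) = (t + 1)t(t - 1) / -6
  L_1(t) = (t + 2)t(t - 1) / 2
  L_2(t) = (t + 2)(t + 1)(t - 1) / -2
  L_3(t) = (t + 2)(t + 1)t / 6
Then f(t) = -73·L_0(t) - 14·L_1(t) + 1·L_2(t) + 8·L_3(t).
Expanding and collecting terms gives f(t) = 6t^3 - 4t^2 + 5t + 1.
Check: f(1) = 8. ✓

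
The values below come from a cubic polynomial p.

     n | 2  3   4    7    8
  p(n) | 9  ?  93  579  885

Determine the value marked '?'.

35

The 4 known points determine the degree-3 polynomial uniquely.
Write p(n) = an^3 + bn^2 + cn + d. Substituting each data point gives a linear system:
  8a + 4b + 2c + d = 9
  64a + 16b + 4c + d = 93
  343a + 49b + 7c + d = 579
  512a + 64b + 8c + d = 885
Solving the system yields a = 2, b = -2, c = -2, d = 5.
So p(n) = 2n³ - 2n² - 2n + 5.
Then p(3) = 35.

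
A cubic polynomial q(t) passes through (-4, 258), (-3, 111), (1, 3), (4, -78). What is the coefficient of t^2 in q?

Write q(t) = at^3 + bt^2 + ct + d. Substituting each data point gives a linear system:
  -64a + 16b - 4c + d = 258
  -27a + 9b - 3c + d = 111
  a + b + c + d = 3
  64a + 16b + 4c + d = -78
Solving the system yields a = -3, b = 6, c = 6, d = -6.
So q(t) = -3t³ + 6t² + 6t - 6.
The coefficient of t^2 is 6.

6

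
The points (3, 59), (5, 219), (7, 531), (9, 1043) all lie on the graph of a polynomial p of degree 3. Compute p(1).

3

Forward differences of the values at x = 3, 5, 7, 9:
  p  : 59  219  531  1043
  Δ  : 160  312  512
  Δ^2: 152  200
  Δ^3: 48
The third differences are constant, confirming degree 3.
Interpolating (Newton forward form) and evaluating at x = 1 gives p(1) = 3.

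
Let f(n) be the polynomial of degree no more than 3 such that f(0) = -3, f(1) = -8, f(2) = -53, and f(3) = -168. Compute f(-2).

7

Write f(n) = an^3 + bn^2 + cn + d. Substituting each data point gives a linear system:
  d = -3
  a + b + c + d = -8
  8a + 4b + 2c + d = -53
  27a + 9b + 3c + d = -168
Solving the system yields a = -5, b = -5, c = 5, d = -3.
So f(n) = -5n^3 - 5n^2 + 5n - 3.
Then f(-2) = 7.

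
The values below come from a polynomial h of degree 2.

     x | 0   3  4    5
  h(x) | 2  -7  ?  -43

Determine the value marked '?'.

-22

The 3 known points determine the degree-2 polynomial uniquely.
Write h(x) = ax^2 + bx + c. Substituting each data point gives a linear system:
  c = 2
  9a + 3b + c = -7
  25a + 5b + c = -43
Solving the system yields a = -3, b = 6, c = 2.
So h(x) = -3x^2 + 6x + 2.
Then h(4) = -22.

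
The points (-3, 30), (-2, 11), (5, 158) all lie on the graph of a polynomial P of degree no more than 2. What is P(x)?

Write P(x) = ax^2 + bx + c. Substituting each data point gives a linear system:
  9a - 3b + c = 30
  4a - 2b + c = 11
  25a + 5b + c = 158
Solving the system yields a = 5, b = 6, c = 3.
So P(x) = 5x^2 + 6x + 3.
Check: P(5) = 158. ✓

P(x) = 5x^2 + 6x + 3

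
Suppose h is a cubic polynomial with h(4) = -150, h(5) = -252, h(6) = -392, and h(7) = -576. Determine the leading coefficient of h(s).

-1

Write h(s) = as^3 + bs^2 + cs + d. Substituting each data point gives a linear system:
  64a + 16b + 4c + d = -150
  125a + 25b + 5c + d = -252
  216a + 36b + 6c + d = -392
  343a + 49b + 7c + d = -576
Solving the system yields a = -1, b = -4, c = -5, d = -2.
So h(s) = -s³ - 4s² - 5s - 2.
The leading coefficient is -1.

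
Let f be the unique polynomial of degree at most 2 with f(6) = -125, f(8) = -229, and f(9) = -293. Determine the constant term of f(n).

-5

Write f(n) = an^2 + bn + c. Substituting each data point gives a linear system:
  36a + 6b + c = -125
  64a + 8b + c = -229
  81a + 9b + c = -293
Solving the system yields a = -4, b = 4, c = -5.
So f(n) = -4n^2 + 4n - 5.
The constant term is -5.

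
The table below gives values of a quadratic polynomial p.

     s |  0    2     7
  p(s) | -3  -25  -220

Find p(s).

Using the Lagrange interpolation formula with nodes 0, 2, 7:
  L_0(s) = (s - 2)(s - 7) / 14
  L_1(s) = s(s - 7) / -10
  L_2(s) = s(s - 2) / 35
Then p(s) = -3·L_0(s) - 25·L_1(s) - 220·L_2(s).
Expanding and collecting terms gives p(s) = -4s^2 - 3s - 3.
Check: p(2) = -25. ✓

p(s) = -4s^2 - 3s - 3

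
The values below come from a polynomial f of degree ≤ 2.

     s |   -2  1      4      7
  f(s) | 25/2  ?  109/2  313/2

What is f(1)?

The 3 known points determine the degree-2 polynomial uniquely.
Write f(s) = as^2 + bs + c. Substituting each data point gives a linear system:
  4a - 2b + c = 25/2
  16a + 4b + c = 109/2
  49a + 7b + c = 313/2
Solving the system yields a = 3, b = 1, c = 5/2.
So f(s) = 3s^2 + s + 5/2.
Then f(1) = 13/2.

13/2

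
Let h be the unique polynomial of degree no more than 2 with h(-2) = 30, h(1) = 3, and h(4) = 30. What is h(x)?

h(x) = 3x^2 - 6x + 6

Using the Lagrange interpolation formula with nodes -2, 1, 4:
  L_0(x) = (x - 1)(x - 4) / 18
  L_1(x) = (x + 2)(x - 4) / -9
  L_2(x) = (x + 2)(x - 1) / 18
Then h(x) = 30·L_0(x) + 3·L_1(x) + 30·L_2(x).
Expanding and collecting terms gives h(x) = 3x^2 - 6x + 6.
Check: h(1) = 3. ✓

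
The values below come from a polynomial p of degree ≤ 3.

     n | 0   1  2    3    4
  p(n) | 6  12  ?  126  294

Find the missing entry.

On equispaced nodes a degree-3 polynomial has vanishing fourth forward difference, so
  p(0) - 4·p(1) + 6·p(2) - 4·p(3) + p(4) = 0.
Substituting the known values and solving for p(2):
  6·p(2) = 252
  p(2) = 42.

42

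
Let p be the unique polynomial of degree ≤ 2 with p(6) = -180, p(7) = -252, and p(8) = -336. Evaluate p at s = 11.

Using the Lagrange interpolation formula with nodes 6, 7, 8:
  L_0(s) = (s - 7)(s - 8) / 2
  L_1(s) = (s - 6)(s - 8) / -1
  L_2(s) = (s - 6)(s - 7) / 2
Then p(s) = -180·L_0(s) - 252·L_1(s) - 336·L_2(s).
Expanding and collecting terms gives p(s) = -6s² + 6s.
Evaluating at s = 11: p(11) = -660.

-660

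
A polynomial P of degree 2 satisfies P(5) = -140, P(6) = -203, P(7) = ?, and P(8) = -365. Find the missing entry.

-278

The 3 known points determine the degree-2 polynomial uniquely.
Write P(t) = at^2 + bt + c. Substituting each data point gives a linear system:
  25a + 5b + c = -140
  36a + 6b + c = -203
  64a + 8b + c = -365
Solving the system yields a = -6, b = 3, c = -5.
So P(t) = -6t^2 + 3t - 5.
Then P(7) = -278.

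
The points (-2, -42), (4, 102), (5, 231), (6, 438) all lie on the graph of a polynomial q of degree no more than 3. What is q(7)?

741

Using the Lagrange interpolation formula with nodes -2, 4, 5, 6:
  L_0(u) = (u - 4)(u - 5)(u - 6) / -336
  L_1(u) = (u + 2)(u - 5)(u - 6) / 12
  L_2(u) = (u + 2)(u - 4)(u - 6) / -7
  L_3(u) = (u + 2)(u - 4)(u - 5) / 16
Then q(u) = -42·L_0(u) + 102·L_1(u) + 231·L_2(u) + 438·L_3(u).
Expanding and collecting terms gives q(u) = 3u^3 - 6u^2 + 6.
Evaluating at u = 7: q(7) = 741.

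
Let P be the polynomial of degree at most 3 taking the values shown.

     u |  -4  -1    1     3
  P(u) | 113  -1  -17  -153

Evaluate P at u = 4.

-311

Using the Lagrange interpolation formula with nodes -4, -1, 1, 3:
  L_0(u) = (u + 1)(u - 1)(u - 3) / -105
  L_1(u) = (u + 4)(u - 1)(u - 3) / 24
  L_2(u) = (u + 4)(u + 1)(u - 3) / -20
  L_3(u) = (u + 4)(u + 1)(u - 1) / 56
Then P(u) = 113·L_0(u) - 1·L_1(u) - 17·L_2(u) - 153·L_3(u).
Expanding and collecting terms gives P(u) = -3u³ - 6u² - 5u - 3.
Evaluating at u = 4: P(4) = -311.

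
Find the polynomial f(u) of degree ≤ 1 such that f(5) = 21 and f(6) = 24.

Using the Lagrange interpolation formula with nodes 5, 6:
  L_0(u) = (u - 6) / -1
  L_1(u) = (u - 5) / 1
Then f(u) = 21·L_0(u) + 24·L_1(u).
Expanding and collecting terms gives f(u) = 3u + 6.
Check: f(6) = 24. ✓

f(u) = 3u + 6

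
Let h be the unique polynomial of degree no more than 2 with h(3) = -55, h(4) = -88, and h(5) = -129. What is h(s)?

h(s) = -4s^2 - 5s - 4

Using the Lagrange interpolation formula with nodes 3, 4, 5:
  L_0(s) = (s - 4)(s - 5) / 2
  L_1(s) = (s - 3)(s - 5) / -1
  L_2(s) = (s - 3)(s - 4) / 2
Then h(s) = -55·L_0(s) - 88·L_1(s) - 129·L_2(s).
Expanding and collecting terms gives h(s) = -4s^2 - 5s - 4.
Check: h(3) = -55. ✓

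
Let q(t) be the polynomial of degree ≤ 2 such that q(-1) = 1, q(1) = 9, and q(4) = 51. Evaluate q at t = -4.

Write q(t) = at^2 + bt + c. Substituting each data point gives a linear system:
  a - b + c = 1
  a + b + c = 9
  16a + 4b + c = 51
Solving the system yields a = 2, b = 4, c = 3.
So q(t) = 2t^2 + 4t + 3.
Then q(-4) = 19.

19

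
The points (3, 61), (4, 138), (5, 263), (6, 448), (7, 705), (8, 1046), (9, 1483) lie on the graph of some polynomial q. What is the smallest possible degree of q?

3

Forward differences of the values at s = 3, 4, 5, 6, 7, 8, 9:
  q  : 61  138  263  448  705  1046  1483
  Δ  : 77  125  185  257  341  437
  Δ^2: 48  60  72  84  96
  Δ^3: 12  12  12  12
  Δ^4: 0  0  0
  Δ^5: 0  0
  Δ^6: 0
The third differences are constant (12) and nonzero, while all higher differences vanish, so the minimal degree is 3.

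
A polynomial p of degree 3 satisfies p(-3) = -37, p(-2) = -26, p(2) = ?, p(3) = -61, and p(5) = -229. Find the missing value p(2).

-22

The 4 known points determine the degree-3 polynomial uniquely.
Write p(s) = as^3 + bs^2 + cs + d. Substituting each data point gives a linear system:
  -27a + 9b - 3c + d = -37
  -8a + 4b - 2c + d = -26
  27a + 9b + 3c + d = -61
  125a + 25b + 5c + d = -229
Solving the system yields a = -1, b = -5, c = 5, d = -4.
So p(s) = -s^3 - 5s^2 + 5s - 4.
Then p(2) = -22.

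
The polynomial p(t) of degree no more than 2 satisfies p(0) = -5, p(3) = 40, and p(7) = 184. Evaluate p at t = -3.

4

Using the Lagrange interpolation formula with nodes 0, 3, 7:
  L_0(t) = (t - 3)(t - 7) / 21
  L_1(t) = t(t - 7) / -12
  L_2(t) = t(t - 3) / 28
Then p(t) = -5·L_0(t) + 40·L_1(t) + 184·L_2(t).
Expanding and collecting terms gives p(t) = 3t^2 + 6t - 5.
Evaluating at t = -3: p(-3) = 4.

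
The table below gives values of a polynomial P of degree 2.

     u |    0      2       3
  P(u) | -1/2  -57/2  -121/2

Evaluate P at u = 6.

Write P(u) = au^2 + bu + c. Substituting each data point gives a linear system:
  c = -1/2
  4a + 2b + c = -57/2
  9a + 3b + c = -121/2
Solving the system yields a = -6, b = -2, c = -1/2.
So P(u) = -6u² - 2u - 1/2.
Then P(6) = -457/2.

-457/2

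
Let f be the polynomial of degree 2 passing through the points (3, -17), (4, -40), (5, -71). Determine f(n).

f(n) = -4n^2 + 5n + 4

Using the Lagrange interpolation formula with nodes 3, 4, 5:
  L_0(n) = (n - 4)(n - 5) / 2
  L_1(n) = (n - 3)(n - 5) / -1
  L_2(n) = (n - 3)(n - 4) / 2
Then f(n) = -17·L_0(n) - 40·L_1(n) - 71·L_2(n).
Expanding and collecting terms gives f(n) = -4n^2 + 5n + 4.
Check: f(5) = -71. ✓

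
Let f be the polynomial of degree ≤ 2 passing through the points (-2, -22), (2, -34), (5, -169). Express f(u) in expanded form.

f(u) = -6u^2 - 3u - 4

Write f(u) = au^2 + bu + c. Substituting each data point gives a linear system:
  4a - 2b + c = -22
  4a + 2b + c = -34
  25a + 5b + c = -169
Solving the system yields a = -6, b = -3, c = -4.
So f(u) = -6u^2 - 3u - 4.
Check: f(2) = -34. ✓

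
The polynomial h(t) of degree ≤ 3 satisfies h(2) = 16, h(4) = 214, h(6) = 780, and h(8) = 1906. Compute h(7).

Forward differences of the values at t = 2, 4, 6, 8:
  h  : 16  214  780  1906
  Δ  : 198  566  1126
  Δ^2: 368  560
  Δ^3: 192
The third differences are constant, confirming degree 3.
Interpolating (Newton forward form) and evaluating at t = 7 gives h(7) = 1261.

1261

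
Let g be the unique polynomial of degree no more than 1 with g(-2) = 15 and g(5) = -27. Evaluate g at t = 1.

Using the Lagrange interpolation formula with nodes -2, 5:
  L_0(t) = (t - 5) / -7
  L_1(t) = (t + 2) / 7
Then g(t) = 15·L_0(t) - 27·L_1(t).
Expanding and collecting terms gives g(t) = -6t + 3.
Evaluating at t = 1: g(1) = -3.

-3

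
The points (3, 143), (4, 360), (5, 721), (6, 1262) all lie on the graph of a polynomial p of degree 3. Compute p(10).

5946

Write p(u) = au^3 + bu^2 + cu + d. Substituting each data point gives a linear system:
  27a + 9b + 3c + d = 143
  64a + 16b + 4c + d = 360
  125a + 25b + 5c + d = 721
  216a + 36b + 6c + d = 1262
Solving the system yields a = 6, b = 0, c = -5, d = -4.
So p(u) = 6u^3 - 5u - 4.
Then p(10) = 5946.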